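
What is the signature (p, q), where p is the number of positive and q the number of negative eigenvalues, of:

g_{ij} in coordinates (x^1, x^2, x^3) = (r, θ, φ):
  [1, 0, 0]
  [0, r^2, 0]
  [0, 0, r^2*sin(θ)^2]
The metric is diagonal, so its eigenvalues are the diagonal entries: 1, r^2, r^2*sin(θ)^2 (at a generic point, where coordinate-dependent entries are positive).
3 positive, 0 negative.
(3, 0) - Riemannian (positive definite)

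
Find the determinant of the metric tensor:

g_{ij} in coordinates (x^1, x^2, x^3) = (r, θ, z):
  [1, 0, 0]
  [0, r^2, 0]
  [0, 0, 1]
Diagonal metric: det(g) = g_{11}·g_{22}·g_{33}
= (1)·(r^2)·(1)
det(g) = r^2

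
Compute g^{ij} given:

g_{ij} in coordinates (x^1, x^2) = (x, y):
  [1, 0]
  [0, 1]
The metric is diagonal, so g^{ij} is diagonal with entries 1/g_{ii}: diag(1, 1).
g^{ij}:
  [1, 0]
  [0, 1]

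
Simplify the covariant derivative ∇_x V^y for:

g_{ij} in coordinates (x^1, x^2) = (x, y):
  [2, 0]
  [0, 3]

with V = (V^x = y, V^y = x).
All Christoffel symbols are zero.
∇_x V^y = ∂_x V^y + Γ^y_{x j} V^j
  = (1) + (0)(y) + (0)(x)
  = 1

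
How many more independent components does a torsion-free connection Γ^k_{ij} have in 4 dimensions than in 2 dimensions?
Independent components in n dimensions: n × n(n+1)/2 = n^2(n+1)/2.
4D: 4 × 10 = 40
2D: 2 × 3 = 6
Difference = 40 - 6 = 34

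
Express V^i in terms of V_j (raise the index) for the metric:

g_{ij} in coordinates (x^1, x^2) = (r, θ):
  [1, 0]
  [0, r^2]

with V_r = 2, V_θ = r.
Inverse metric (diagonal): g^{rr} = 1, g^{θθ} = 1/r^2
V^i = g^{ij} V_j:
V^r = (1)(2) + (0)(r) = 2
V^θ = (0)(2) + (1/r^2)(r) = 1/r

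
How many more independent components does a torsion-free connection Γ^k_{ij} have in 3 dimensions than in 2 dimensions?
Independent components in n dimensions: n × n(n+1)/2 = n^2(n+1)/2.
3D: 3 × 6 = 18
2D: 2 × 3 = 6
Difference = 18 - 6 = 12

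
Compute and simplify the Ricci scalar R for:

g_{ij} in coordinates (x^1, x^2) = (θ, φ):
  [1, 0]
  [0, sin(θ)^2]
Non-zero Christoffel symbols (Γ^k_{ij} = Γ^k_{ji}):
Γ^θ_{φ φ} = -sin(2*θ)/2
Γ^φ_{θ φ} = 1/tan(θ)
Ricci tensor (R_{ij} = R^k_{ikj}): R_{θθ} = 1, R_{θφ} = 0, R_{φφ} = sin(θ)^2
Inverse metric: g^{θθ} = 1, g^{φφ} = 1/sin(θ)^2
R = g^{ij} R_{ij} = (1)(1) + (1/sin(θ)^2)(sin(θ)^2) = 2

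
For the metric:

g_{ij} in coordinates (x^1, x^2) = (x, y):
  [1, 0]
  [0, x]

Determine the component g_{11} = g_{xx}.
With x^1 = x, x^2 = y, g_{11} = g_{xx} is the row-1, column-1 entry of the matrix.
g_{11} = 1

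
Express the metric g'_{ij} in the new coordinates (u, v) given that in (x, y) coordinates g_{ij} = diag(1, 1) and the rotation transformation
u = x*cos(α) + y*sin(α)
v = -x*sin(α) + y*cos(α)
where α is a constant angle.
Invert the transformation: x = u*cos(α) - v*sin(α), y = u*sin(α) + v*cos(α)
g'_{ij} = (∂x^k/∂x'^i)(∂x^l/∂x'^j) g_{kl}; with g_{kl} = δ_{kl} this is Σ_k (∂x^k/∂x'^i)(∂x^k/∂x'^j).
Jacobian: ∂x/∂u = cos(α), ∂x/∂v = -sin(α), ∂y/∂u = sin(α), ∂y/∂v = cos(α)
g'_{uu} = (cos(α))(cos(α)) + (sin(α))(sin(α)) = 1
g'_{uv} = (cos(α))(-sin(α)) + (sin(α))(cos(α)) = 0
g'_{vv} = (-sin(α))(-sin(α)) + (cos(α))(cos(α)) = 1
g'_{ij} = diag(1, 1)
The Euclidean metric is invariant under rotations.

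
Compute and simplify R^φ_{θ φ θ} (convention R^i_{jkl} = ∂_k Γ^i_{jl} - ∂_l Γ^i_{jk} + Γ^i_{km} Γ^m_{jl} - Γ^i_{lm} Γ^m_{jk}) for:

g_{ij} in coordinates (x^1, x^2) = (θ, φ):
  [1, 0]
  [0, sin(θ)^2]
Non-zero Christoffel symbols (Γ^k_{ij} = Γ^k_{ji}):
Γ^θ_{φ φ} = -sin(2*θ)/2
Γ^φ_{θ φ} = 1/tan(θ)
R^φ_{θ φ θ} = ∂_φ Γ^φ_{θ θ} - ∂_θ Γ^φ_{θ φ} + Γ^φ_{φ m} Γ^m_{θ θ} - Γ^φ_{θ m} Γ^m_{θ φ}
  = (0) - (-1/sin(θ)^2) + (0) - (1/tan(θ)^2) = 1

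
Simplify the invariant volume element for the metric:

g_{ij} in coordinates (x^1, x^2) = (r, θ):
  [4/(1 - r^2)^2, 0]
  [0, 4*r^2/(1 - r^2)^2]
det(g) = 16*r^2/(1 - r^2)^4
√|det(g)| = 4*r/(r^2 - 1)^2
Volume element: dV = 4*r/(r^2 - 1)^2 dr dθ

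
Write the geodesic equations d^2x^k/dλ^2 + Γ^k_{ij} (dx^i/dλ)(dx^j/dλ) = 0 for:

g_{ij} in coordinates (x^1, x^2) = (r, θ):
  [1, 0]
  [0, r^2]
Geodesic equation: d^2x^k/dλ^2 + Γ^k_{ij} (dx^i/dλ)(dx^j/dλ) = 0.
Non-zero Christoffel symbols:
Γ^r_{θ θ} = -r
Γ^θ_{r θ} = 1/r
Substituting (the symmetric pair Γ^k_{ij}, Γ^k_{ji} combines into a factor 2):
d^2r/dλ^2 - r (dθ/dλ)^2 = 0
d^2θ/dλ^2 + (2/r) (dr/dλ)(dθ/dλ) = 0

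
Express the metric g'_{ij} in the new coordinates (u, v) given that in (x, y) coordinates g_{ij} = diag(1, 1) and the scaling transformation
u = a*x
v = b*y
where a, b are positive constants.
Invert the transformation: x = u/a, y = v/b
g'_{ij} = (∂x^k/∂x'^i)(∂x^l/∂x'^j) g_{kl}; with g_{kl} = δ_{kl} this is Σ_k (∂x^k/∂x'^i)(∂x^k/∂x'^j).
Jacobian: ∂x/∂u = 1/a, ∂x/∂v = 0, ∂y/∂u = 0, ∂y/∂v = 1/b
g'_{uu} = (1/a)(1/a) + (0)(0) = 1/a^2
g'_{uv} = (1/a)(0) + (0)(1/b) = 0
g'_{vv} = (0)(0) + (1/b)(1/b) = 1/b^2
g'_{ij} = diag(1/a^2, 1/b^2)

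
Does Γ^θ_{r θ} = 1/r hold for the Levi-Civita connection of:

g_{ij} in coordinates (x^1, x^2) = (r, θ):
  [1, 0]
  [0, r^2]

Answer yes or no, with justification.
Γ^θ_{r θ} = (1/2) g^{θθ} (∂_r g_{θθ} + ∂_θ g_{θr} - ∂_θ g_{rθ}) = (1/2)(1/r^2)((2*r) + (0) - (0)) = 1/r
This equals the proposed value 1/r.
Yes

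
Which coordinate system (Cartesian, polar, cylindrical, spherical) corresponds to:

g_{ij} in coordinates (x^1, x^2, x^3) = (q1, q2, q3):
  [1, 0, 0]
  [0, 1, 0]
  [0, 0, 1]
All components are constant and the metric is the identity, i.e. orthonormal rectilinear coordinates.
Cartesian (3D) coordinates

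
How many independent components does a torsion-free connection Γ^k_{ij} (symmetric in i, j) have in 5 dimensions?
Γ^k_{ij} has n choices for the upper index and n(n+1)/2 independent symmetric lower index pairs.
Total = 5 × 5×6/2 = 5 × 15 = 75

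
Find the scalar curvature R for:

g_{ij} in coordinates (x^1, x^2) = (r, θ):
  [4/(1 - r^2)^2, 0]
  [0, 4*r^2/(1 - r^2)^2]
Non-zero Christoffel symbols (Γ^k_{ij} = Γ^k_{ji}):
Γ^r_{r r} = 2*r/(1 - r^2)
Γ^r_{θ θ} = (r^3 + r)/(r^2 - 1)
Γ^θ_{r θ} = (-r^2 - 1)/(r^3 - r)
Ricci tensor (R_{ij} = R^k_{ikj}): R_{rr} = -4/(r^2 - 1)^2, R_{rθ} = 0, R_{θθ} = -4*r^2/(r^2 - 1)^2
Inverse metric: g^{rr} = (1 - r^2)^2/4, g^{θθ} = (1 - r^2)^2/(4*r^2)
R = g^{ij} R_{ij} = ((1 - r^2)^2/4)(-4/(r^2 - 1)^2) + ((1 - r^2)^2/(4*r^2))(-4*r^2/(r^2 - 1)^2) = -2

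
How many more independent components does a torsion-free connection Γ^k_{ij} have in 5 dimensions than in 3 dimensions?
Independent components in n dimensions: n × n(n+1)/2 = n^2(n+1)/2.
5D: 5 × 15 = 75
3D: 3 × 6 = 18
Difference = 75 - 18 = 57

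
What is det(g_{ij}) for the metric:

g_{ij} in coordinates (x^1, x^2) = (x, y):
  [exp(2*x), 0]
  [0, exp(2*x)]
For a 2×2 metric: det(g) = g_{11}·g_{22} - g_{12}·g_{21}
= (exp(2*x))·(exp(2*x)) - (0)·(0)
= exp(4*x) - 0
det(g) = exp(4*x)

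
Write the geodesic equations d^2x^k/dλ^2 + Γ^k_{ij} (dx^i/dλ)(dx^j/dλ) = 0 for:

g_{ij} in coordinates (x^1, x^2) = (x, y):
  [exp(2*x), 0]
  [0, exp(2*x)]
Geodesic equation: d^2x^k/dλ^2 + Γ^k_{ij} (dx^i/dλ)(dx^j/dλ) = 0.
Non-zero Christoffel symbols:
Γ^x_{x x} = 1
Γ^x_{y y} = -1
Γ^y_{x y} = 1
Substituting (the symmetric pair Γ^k_{ij}, Γ^k_{ji} combines into a factor 2):
d^2x/dλ^2 + (dx/dλ)^2 - (dy/dλ)^2 = 0
d^2y/dλ^2 + 2 (dx/dλ)(dy/dλ) = 0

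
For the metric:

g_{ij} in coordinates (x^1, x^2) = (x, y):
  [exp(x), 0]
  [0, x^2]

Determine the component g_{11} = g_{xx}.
With x^1 = x, x^2 = y, g_{11} = g_{xx} is the row-1, column-1 entry of the matrix.
g_{11} = exp(x)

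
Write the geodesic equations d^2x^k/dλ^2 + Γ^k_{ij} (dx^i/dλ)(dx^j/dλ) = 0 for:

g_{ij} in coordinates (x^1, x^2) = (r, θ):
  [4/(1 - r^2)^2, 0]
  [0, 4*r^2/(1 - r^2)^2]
Geodesic equation: d^2x^k/dλ^2 + Γ^k_{ij} (dx^i/dλ)(dx^j/dλ) = 0.
Non-zero Christoffel symbols:
Γ^r_{r r} = 2*r/(1 - r^2)
Γ^r_{θ θ} = (r^3 + r)/(r^2 - 1)
Γ^θ_{r θ} = (-r^2 - 1)/(r^3 - r)
Substituting (the symmetric pair Γ^k_{ij}, Γ^k_{ji} combines into a factor 2):
d^2r/dλ^2 + (2*r/(1 - r^2)) (dr/dλ)^2 + ((r^3 + r)/(r^2 - 1)) (dθ/dλ)^2 = 0
d^2θ/dλ^2 + ((-2*r^2 - 2)/(r^3 - r)) (dr/dλ)(dθ/dλ) = 0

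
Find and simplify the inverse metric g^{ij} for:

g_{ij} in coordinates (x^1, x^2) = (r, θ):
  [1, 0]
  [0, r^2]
The metric is diagonal, so g^{ij} is diagonal with entries 1/g_{ii}: diag(1, 1/(r^2)).
g^{ij}:
  [1, 0]
  [0, 1/r^2]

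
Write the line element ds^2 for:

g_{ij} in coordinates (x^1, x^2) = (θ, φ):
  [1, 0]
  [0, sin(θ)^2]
ds^2 = g_{ij} dx^i dx^j; only the non-zero components contribute.
ds^2 = dθ^2 + sin(θ)^2 dφ^2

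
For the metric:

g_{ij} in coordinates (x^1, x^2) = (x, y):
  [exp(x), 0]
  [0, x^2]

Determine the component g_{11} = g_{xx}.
With x^1 = x, x^2 = y, g_{11} = g_{xx} is the row-1, column-1 entry of the matrix.
g_{11} = exp(x)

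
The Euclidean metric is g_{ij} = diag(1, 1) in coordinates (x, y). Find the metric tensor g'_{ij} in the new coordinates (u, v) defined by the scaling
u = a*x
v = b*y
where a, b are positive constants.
Invert the transformation: x = u/a, y = v/b
g'_{ij} = (∂x^k/∂x'^i)(∂x^l/∂x'^j) g_{kl}; with g_{kl} = δ_{kl} this is Σ_k (∂x^k/∂x'^i)(∂x^k/∂x'^j).
Jacobian: ∂x/∂u = 1/a, ∂x/∂v = 0, ∂y/∂u = 0, ∂y/∂v = 1/b
g'_{uu} = (1/a)(1/a) + (0)(0) = 1/a^2
g'_{uv} = (1/a)(0) + (0)(1/b) = 0
g'_{vv} = (0)(0) + (1/b)(1/b) = 1/b^2
g'_{ij} = diag(1/a^2, 1/b^2)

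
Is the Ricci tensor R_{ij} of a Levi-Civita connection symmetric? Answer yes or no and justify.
R_{ij} = R^k_{ikj}; the pair symmetry R_{kilj} = R_{ljki} gives R_{ij} = R_{ji}.
Yes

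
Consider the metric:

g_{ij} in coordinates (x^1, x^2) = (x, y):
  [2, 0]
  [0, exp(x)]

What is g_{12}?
With x^1 = x, x^2 = y, g_{12} = g_{xy} is the row-1, column-2 entry of the matrix.
g_{12} = 0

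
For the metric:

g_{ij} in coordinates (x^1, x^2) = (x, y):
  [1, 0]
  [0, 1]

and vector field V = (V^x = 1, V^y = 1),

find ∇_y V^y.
All Christoffel symbols are zero.
∇_y V^y = ∂_y V^y + Γ^y_{y j} V^j
  = (0) + (0)(1) + (0)(1)
  = 0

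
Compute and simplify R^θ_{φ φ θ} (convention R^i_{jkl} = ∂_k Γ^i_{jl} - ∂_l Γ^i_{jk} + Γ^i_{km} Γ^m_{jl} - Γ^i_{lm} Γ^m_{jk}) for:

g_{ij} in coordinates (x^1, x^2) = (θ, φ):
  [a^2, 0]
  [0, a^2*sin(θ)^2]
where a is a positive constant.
Non-zero Christoffel symbols (Γ^k_{ij} = Γ^k_{ji}):
Γ^θ_{φ φ} = -sin(2*θ)/2
Γ^φ_{θ φ} = 1/tan(θ)
R^θ_{φ φ θ} = ∂_φ Γ^θ_{φ θ} - ∂_θ Γ^θ_{φ φ} + Γ^θ_{φ m} Γ^m_{φ θ} - Γ^θ_{θ m} Γ^m_{φ φ}
  = (0) - (-cos(2*θ)) + (-cos(θ)^2) - (0) = -sin(θ)^2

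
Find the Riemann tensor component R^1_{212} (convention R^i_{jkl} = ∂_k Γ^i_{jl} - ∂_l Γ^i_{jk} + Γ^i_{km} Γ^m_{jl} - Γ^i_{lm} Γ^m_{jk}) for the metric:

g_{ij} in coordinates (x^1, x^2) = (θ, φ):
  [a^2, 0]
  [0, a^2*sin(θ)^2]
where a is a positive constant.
Non-zero Christoffel symbols (Γ^k_{ij} = Γ^k_{ji}):
Γ^θ_{φ φ} = -sin(2*θ)/2
Γ^φ_{θ φ} = 1/tan(θ)
R^θ_{φ θ φ} = ∂_θ Γ^θ_{φ φ} - ∂_φ Γ^θ_{φ θ} + Γ^θ_{θ m} Γ^m_{φ φ} - Γ^θ_{φ m} Γ^m_{φ θ}
  = (-cos(2*θ)) - (0) + (0) - (-cos(θ)^2) = sin(θ)^2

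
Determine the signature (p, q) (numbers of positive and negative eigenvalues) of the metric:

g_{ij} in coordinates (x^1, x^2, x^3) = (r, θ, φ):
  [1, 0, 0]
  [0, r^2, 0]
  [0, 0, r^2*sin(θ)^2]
The metric is diagonal, so its eigenvalues are the diagonal entries: 1, r^2, r^2*sin(θ)^2 (at a generic point, where coordinate-dependent entries are positive).
3 positive, 0 negative.
(3, 0) - Riemannian (positive definite)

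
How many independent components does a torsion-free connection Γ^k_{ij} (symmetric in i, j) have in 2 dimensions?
Γ^k_{ij} has n choices for the upper index and n(n+1)/2 independent symmetric lower index pairs.
Total = 2 × 2×3/2 = 2 × 3 = 6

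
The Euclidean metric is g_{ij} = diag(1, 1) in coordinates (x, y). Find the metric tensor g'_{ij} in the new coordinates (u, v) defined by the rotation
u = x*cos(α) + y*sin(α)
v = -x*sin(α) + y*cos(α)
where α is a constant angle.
Invert the transformation: x = u*cos(α) - v*sin(α), y = u*sin(α) + v*cos(α)
g'_{ij} = (∂x^k/∂x'^i)(∂x^l/∂x'^j) g_{kl}; with g_{kl} = δ_{kl} this is Σ_k (∂x^k/∂x'^i)(∂x^k/∂x'^j).
Jacobian: ∂x/∂u = cos(α), ∂x/∂v = -sin(α), ∂y/∂u = sin(α), ∂y/∂v = cos(α)
g'_{uu} = (cos(α))(cos(α)) + (sin(α))(sin(α)) = 1
g'_{uv} = (cos(α))(-sin(α)) + (sin(α))(cos(α)) = 0
g'_{vv} = (-sin(α))(-sin(α)) + (cos(α))(cos(α)) = 1
g'_{ij} = diag(1, 1)
The Euclidean metric is invariant under rotations.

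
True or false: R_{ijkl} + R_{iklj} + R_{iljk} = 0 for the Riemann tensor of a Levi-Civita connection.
This is the first (algebraic) Bianchi identity.
True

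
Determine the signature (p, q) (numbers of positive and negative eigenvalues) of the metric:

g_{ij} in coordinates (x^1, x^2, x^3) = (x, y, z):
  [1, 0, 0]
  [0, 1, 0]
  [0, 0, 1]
The metric is diagonal, so its eigenvalues are the diagonal entries: 1, 1, 1 (at a generic point, where coordinate-dependent entries are positive).
3 positive, 0 negative.
(3, 0) - Riemannian (positive definite)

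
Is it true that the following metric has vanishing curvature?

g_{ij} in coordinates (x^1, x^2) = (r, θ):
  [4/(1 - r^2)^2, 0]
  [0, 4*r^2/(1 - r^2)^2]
Non-zero Christoffel symbols:
Γ^r_{r r} = 2*r/(1 - r^2)
Γ^r_{θ θ} = (r^3 + r)/(r^2 - 1)
Γ^θ_{r θ} = (-r^2 - 1)/(r^3 - r)
Ricci tensor: R_{rr} = -4/(r^2 - 1)^2, R_{rθ} = 0, R_{θθ} = -4*r^2/(r^2 - 1)^2
The Ricci tensor is non-zero, so the Riemann tensor is non-zero: not flat.
No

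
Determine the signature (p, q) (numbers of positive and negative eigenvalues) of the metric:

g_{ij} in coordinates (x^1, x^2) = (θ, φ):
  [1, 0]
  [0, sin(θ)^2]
The metric is diagonal, so its eigenvalues are the diagonal entries: 1, sin(θ)^2 (at a generic point, where coordinate-dependent entries are positive).
2 positive, 0 negative.
(2, 0) - Riemannian (positive definite)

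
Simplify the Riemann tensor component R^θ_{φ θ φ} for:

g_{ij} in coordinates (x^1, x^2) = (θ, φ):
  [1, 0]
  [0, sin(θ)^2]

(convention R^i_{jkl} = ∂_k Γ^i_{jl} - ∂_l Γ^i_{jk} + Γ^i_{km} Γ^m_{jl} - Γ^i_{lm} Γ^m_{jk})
Non-zero Christoffel symbols (Γ^k_{ij} = Γ^k_{ji}):
Γ^θ_{φ φ} = -sin(2*θ)/2
Γ^φ_{θ φ} = 1/tan(θ)
R^θ_{φ θ φ} = ∂_θ Γ^θ_{φ φ} - ∂_φ Γ^θ_{φ θ} + Γ^θ_{θ m} Γ^m_{φ φ} - Γ^θ_{φ m} Γ^m_{φ θ}
  = (-cos(2*θ)) - (0) + (0) - (-cos(θ)^2) = sin(θ)^2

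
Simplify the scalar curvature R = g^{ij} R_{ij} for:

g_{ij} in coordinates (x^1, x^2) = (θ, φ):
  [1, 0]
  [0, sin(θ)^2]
Non-zero Christoffel symbols (Γ^k_{ij} = Γ^k_{ji}):
Γ^θ_{φ φ} = -sin(2*θ)/2
Γ^φ_{θ φ} = 1/tan(θ)
Ricci tensor (R_{ij} = R^k_{ikj}): R_{θθ} = 1, R_{θφ} = 0, R_{φφ} = sin(θ)^2
Inverse metric: g^{θθ} = 1, g^{φφ} = 1/sin(θ)^2
R = g^{ij} R_{ij} = (1)(1) + (1/sin(θ)^2)(sin(θ)^2) = 2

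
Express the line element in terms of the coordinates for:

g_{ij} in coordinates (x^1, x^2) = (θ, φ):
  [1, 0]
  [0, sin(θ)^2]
ds^2 = g_{ij} dx^i dx^j; only the non-zero components contribute.
ds^2 = dθ^2 + sin(θ)^2 dφ^2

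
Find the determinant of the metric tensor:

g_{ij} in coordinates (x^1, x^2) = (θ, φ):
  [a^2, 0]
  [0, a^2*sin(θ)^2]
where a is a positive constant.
For a 2×2 metric: det(g) = g_{11}·g_{22} - g_{12}·g_{21}
= (a^2)·(a^2*sin(θ)^2) - (0)·(0)
= a^4*sin(θ)^2 - 0
det(g) = a^4*sin(θ)^2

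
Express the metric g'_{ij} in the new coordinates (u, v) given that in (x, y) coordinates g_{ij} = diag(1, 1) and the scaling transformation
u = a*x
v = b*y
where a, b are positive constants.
Invert the transformation: x = u/a, y = v/b
g'_{ij} = (∂x^k/∂x'^i)(∂x^l/∂x'^j) g_{kl}; with g_{kl} = δ_{kl} this is Σ_k (∂x^k/∂x'^i)(∂x^k/∂x'^j).
Jacobian: ∂x/∂u = 1/a, ∂x/∂v = 0, ∂y/∂u = 0, ∂y/∂v = 1/b
g'_{uu} = (1/a)(1/a) + (0)(0) = 1/a^2
g'_{uv} = (1/a)(0) + (0)(1/b) = 0
g'_{vv} = (0)(0) + (1/b)(1/b) = 1/b^2
g'_{ij} = diag(1/a^2, 1/b^2)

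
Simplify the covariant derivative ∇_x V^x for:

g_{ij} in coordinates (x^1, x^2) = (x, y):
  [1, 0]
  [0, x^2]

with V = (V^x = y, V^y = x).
Non-zero Christoffel symbols:
Γ^x_{y y} = -x
Γ^y_{x y} = 1/x
∇_x V^x = ∂_x V^x + Γ^x_{x j} V^j
  = (0) + (0)(y) + (0)(x)
  = 0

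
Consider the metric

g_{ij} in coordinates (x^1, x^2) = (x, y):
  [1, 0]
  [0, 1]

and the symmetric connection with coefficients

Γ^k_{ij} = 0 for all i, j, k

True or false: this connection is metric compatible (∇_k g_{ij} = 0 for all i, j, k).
Using ∇_k g_{ij} = ∂_k g_{ij} - Γ^m_{ki} g_{mj} - Γ^m_{kj} g_{im}:
e.g. ∇_x g_{yy} = (0) - (0) - (0) = 0
Every component ∇_k g_{ij} vanishes: the connection is metric compatible.
True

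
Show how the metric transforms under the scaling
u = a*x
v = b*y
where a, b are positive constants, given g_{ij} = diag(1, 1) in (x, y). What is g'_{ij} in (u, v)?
Invert the transformation: x = u/a, y = v/b
g'_{ij} = (∂x^k/∂x'^i)(∂x^l/∂x'^j) g_{kl}; with g_{kl} = δ_{kl} this is Σ_k (∂x^k/∂x'^i)(∂x^k/∂x'^j).
Jacobian: ∂x/∂u = 1/a, ∂x/∂v = 0, ∂y/∂u = 0, ∂y/∂v = 1/b
g'_{uu} = (1/a)(1/a) + (0)(0) = 1/a^2
g'_{uv} = (1/a)(0) + (0)(1/b) = 0
g'_{vv} = (0)(0) + (1/b)(1/b) = 1/b^2
g'_{ij} = diag(1/a^2, 1/b^2)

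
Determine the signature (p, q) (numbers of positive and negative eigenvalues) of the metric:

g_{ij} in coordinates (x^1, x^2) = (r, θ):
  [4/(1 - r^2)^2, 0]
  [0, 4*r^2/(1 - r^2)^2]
The metric is diagonal, so its eigenvalues are the diagonal entries: 4/(1 - r^2)^2, 4*r^2/(1 - r^2)^2 (at a generic point, where coordinate-dependent entries are positive).
2 positive, 0 negative.
(2, 0) - Riemannian (positive definite)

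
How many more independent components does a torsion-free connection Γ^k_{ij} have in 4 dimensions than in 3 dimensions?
Independent components in n dimensions: n × n(n+1)/2 = n^2(n+1)/2.
4D: 4 × 10 = 40
3D: 3 × 6 = 18
Difference = 40 - 18 = 22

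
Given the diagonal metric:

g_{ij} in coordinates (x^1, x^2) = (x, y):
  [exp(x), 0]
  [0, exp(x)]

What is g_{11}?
With x^1 = x, x^2 = y, g_{11} = g_{xx} is the row-1, column-1 entry of the matrix.
g_{11} = exp(x)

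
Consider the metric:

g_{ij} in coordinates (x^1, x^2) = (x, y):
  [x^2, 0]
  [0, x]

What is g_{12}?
With x^1 = x, x^2 = y, g_{12} = g_{xy} is the row-1, column-2 entry of the matrix.
g_{12} = 0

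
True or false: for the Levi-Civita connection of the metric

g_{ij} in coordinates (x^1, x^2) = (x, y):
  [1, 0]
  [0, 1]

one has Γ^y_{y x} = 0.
Γ^y_{y x} = (1/2) g^{yy} (∂_y g_{yx} + ∂_x g_{yy} - ∂_y g_{yx}) = (1/2)(1)((0) + (0) - (0)) = 0
This equals the proposed value 0.
True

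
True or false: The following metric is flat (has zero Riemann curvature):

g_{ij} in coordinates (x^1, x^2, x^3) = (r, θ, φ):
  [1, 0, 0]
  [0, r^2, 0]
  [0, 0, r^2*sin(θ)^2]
Non-zero Christoffel symbols:
Γ^r_{θ θ} = -r
Γ^r_{φ φ} = -r*sin(θ)^2
Γ^θ_{r θ} = 1/r
Γ^θ_{φ φ} = -sin(2*θ)/2
Γ^φ_{r φ} = 1/r
Γ^φ_{θ φ} = 1/tan(θ)
Ricci tensor: R_{rr} = 0, R_{rθ} = 0, R_{rφ} = 0, R_{θθ} = 0, R_{θφ} = 0, R_{φφ} = 0
All R_{ij} vanish; in 3 dimensions the Riemann tensor is fully determined by the Ricci tensor, so R^i_{jkl} = 0: the metric is flat (curvilinear coordinates on flat space).
True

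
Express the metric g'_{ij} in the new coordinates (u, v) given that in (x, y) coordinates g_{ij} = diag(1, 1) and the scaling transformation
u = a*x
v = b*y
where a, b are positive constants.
Invert the transformation: x = u/a, y = v/b
g'_{ij} = (∂x^k/∂x'^i)(∂x^l/∂x'^j) g_{kl}; with g_{kl} = δ_{kl} this is Σ_k (∂x^k/∂x'^i)(∂x^k/∂x'^j).
Jacobian: ∂x/∂u = 1/a, ∂x/∂v = 0, ∂y/∂u = 0, ∂y/∂v = 1/b
g'_{uu} = (1/a)(1/a) + (0)(0) = 1/a^2
g'_{uv} = (1/a)(0) + (0)(1/b) = 0
g'_{vv} = (0)(0) + (1/b)(1/b) = 1/b^2
g'_{ij} = diag(1/a^2, 1/b^2)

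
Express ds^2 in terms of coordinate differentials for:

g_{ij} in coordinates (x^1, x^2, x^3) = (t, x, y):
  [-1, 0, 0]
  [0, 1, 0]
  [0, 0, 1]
ds^2 = g_{ij} dx^i dx^j; only the non-zero components contribute.
ds^2 = -dt^2 + dx^2 + dy^2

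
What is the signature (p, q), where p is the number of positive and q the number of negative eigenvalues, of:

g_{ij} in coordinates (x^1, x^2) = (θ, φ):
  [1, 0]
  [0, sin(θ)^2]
The metric is diagonal, so its eigenvalues are the diagonal entries: 1, sin(θ)^2 (at a generic point, where coordinate-dependent entries are positive).
2 positive, 0 negative.
(2, 0) - Riemannian (positive definite)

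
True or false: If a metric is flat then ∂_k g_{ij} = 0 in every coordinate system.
Flatness means R^i_{jkl} = 0; the components can still vary, e.g. the flat plane in polar coordinates has g_{θθ} = r^2.
False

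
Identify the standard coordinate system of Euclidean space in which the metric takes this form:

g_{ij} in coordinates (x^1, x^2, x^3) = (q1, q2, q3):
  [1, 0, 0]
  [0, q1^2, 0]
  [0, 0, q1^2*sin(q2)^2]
The line element ds^2 = dq1^2 + q1^2 dq2^2 + q1^2 sin(q2)^2 dq3^2 is dr^2 + r^2 dθ^2 + r^2 sin(θ)^2 dφ^2 with q1 = r, q2 = θ, q3 = φ.
spherical coordinates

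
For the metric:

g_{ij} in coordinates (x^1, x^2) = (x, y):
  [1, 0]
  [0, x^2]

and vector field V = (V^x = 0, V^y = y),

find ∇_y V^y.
Non-zero Christoffel symbols:
Γ^x_{y y} = -x
Γ^y_{x y} = 1/x
∇_y V^y = ∂_y V^y + Γ^y_{y j} V^j
  = (1) + (1/x)(0) + (0)(y)
  = 1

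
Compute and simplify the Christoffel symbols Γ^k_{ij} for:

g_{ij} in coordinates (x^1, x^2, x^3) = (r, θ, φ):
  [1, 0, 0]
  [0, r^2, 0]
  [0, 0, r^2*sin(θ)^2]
Using Γ^k_{ij} = (1/2) g^{km} (∂_i g_{mj} + ∂_j g_{mi} - ∂_m g_{ij}); the metric is diagonal, so only the m = k term contributes.
Non-zero symbols (using the symmetry Γ^k_{ij} = Γ^k_{ji}):
Γ^r_{θ θ} = (1/2) g^{rr} (∂_θ g_{rθ} + ∂_θ g_{rθ} - ∂_r g_{θθ}) = (1/2)(1)((0) + (0) - (2*r)) = -r
Γ^r_{φ φ} = (1/2) g^{rr} (∂_φ g_{rφ} + ∂_φ g_{rφ} - ∂_r g_{φφ}) = (1/2)(1)((0) + (0) - (2*r*sin(θ)^2)) = -r*sin(θ)^2
Γ^θ_{r θ} = (1/2) g^{θθ} (∂_r g_{θθ} + ∂_θ g_{θr} - ∂_θ g_{rθ}) = (1/2)(1/r^2)((2*r) + (0) - (0)) = 1/r
Γ^θ_{φ φ} = (1/2) g^{θθ} (∂_φ g_{θφ} + ∂_φ g_{θφ} - ∂_θ g_{φφ}) = (1/2)(1/r^2)((0) + (0) - (r^2*sin(2*θ))) = -sin(2*θ)/2
Γ^φ_{r φ} = (1/2) g^{φφ} (∂_r g_{φφ} + ∂_φ g_{φr} - ∂_φ g_{rφ}) = (1/2)(1/(r^2*sin(θ)^2))((2*r*sin(θ)^2) + (0) - (0)) = 1/r
Γ^φ_{θ φ} = (1/2) g^{φφ} (∂_θ g_{φφ} + ∂_φ g_{φθ} - ∂_φ g_{θφ}) = (1/2)(1/(r^2*sin(θ)^2))((r^2*sin(2*θ)) + (0) - (0)) = 1/tan(θ)
All other Christoffel symbols are zero.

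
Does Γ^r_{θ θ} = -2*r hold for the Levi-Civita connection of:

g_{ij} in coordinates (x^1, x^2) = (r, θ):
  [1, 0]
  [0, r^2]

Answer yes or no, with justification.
Γ^r_{θ θ} = (1/2) g^{rr} (∂_θ g_{rθ} + ∂_θ g_{rθ} - ∂_r g_{θθ}) = (1/2)(1)((0) + (0) - (2*r)) = -r
This differs from the proposed value -2*r.
No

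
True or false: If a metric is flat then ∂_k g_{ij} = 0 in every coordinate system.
Flatness means R^i_{jkl} = 0; the components can still vary, e.g. the flat plane in polar coordinates has g_{θθ} = r^2.
False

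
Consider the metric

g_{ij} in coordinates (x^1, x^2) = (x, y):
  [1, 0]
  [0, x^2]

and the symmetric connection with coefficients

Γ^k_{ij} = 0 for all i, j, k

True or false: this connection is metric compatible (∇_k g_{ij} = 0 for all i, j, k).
Using ∇_k g_{ij} = ∂_k g_{ij} - Γ^m_{ki} g_{mj} - Γ^m_{kj} g_{im}:
∇_x g_{yy} = (2*x) - (0) - (0) = 2*x ≠ 0
So the connection is not metric compatible (it is not the Levi-Civita connection).
False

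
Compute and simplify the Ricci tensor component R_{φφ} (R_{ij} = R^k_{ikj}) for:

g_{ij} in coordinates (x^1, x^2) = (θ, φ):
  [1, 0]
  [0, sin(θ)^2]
Non-zero Christoffel symbols (Γ^k_{ij} = Γ^k_{ji}):
Γ^θ_{φ φ} = -sin(2*θ)/2
Γ^φ_{θ φ} = 1/tan(θ)
R^θ_{φ θ φ} = ∂_θ Γ^θ_{φ φ} - ∂_φ Γ^θ_{φ θ} + Γ^θ_{θ m} Γ^m_{φ φ} - Γ^θ_{φ m} Γ^m_{φ θ}
  = (-cos(2*θ)) - (0) + (0) - (-cos(θ)^2) = sin(θ)^2
R^φ_{φ φ φ} = 0 (a repeated index in an antisymmetric pair)
R_{φφ} = R^θ_{φ θ φ} + R^φ_{φ φ φ} = (sin(θ)^2) + (0) = sin(θ)^2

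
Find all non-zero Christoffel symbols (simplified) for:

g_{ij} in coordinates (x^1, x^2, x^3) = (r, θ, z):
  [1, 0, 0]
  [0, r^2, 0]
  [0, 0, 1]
Using Γ^k_{ij} = (1/2) g^{km} (∂_i g_{mj} + ∂_j g_{mi} - ∂_m g_{ij}); the metric is diagonal, so only the m = k term contributes.
Non-zero symbols (using the symmetry Γ^k_{ij} = Γ^k_{ji}):
Γ^r_{θ θ} = (1/2) g^{rr} (∂_θ g_{rθ} + ∂_θ g_{rθ} - ∂_r g_{θθ}) = (1/2)(1)((0) + (0) - (2*r)) = -r
Γ^θ_{r θ} = (1/2) g^{θθ} (∂_r g_{θθ} + ∂_θ g_{θr} - ∂_θ g_{rθ}) = (1/2)(1/r^2)((2*r) + (0) - (0)) = 1/r
All other Christoffel symbols are zero.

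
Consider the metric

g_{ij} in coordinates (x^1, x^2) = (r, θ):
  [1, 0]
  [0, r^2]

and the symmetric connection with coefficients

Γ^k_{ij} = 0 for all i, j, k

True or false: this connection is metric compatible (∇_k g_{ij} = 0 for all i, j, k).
Using ∇_k g_{ij} = ∂_k g_{ij} - Γ^m_{ki} g_{mj} - Γ^m_{kj} g_{im}:
∇_r g_{θθ} = (2*r) - (0) - (0) = 2*r ≠ 0
So the connection is not metric compatible (it is not the Levi-Civita connection).
False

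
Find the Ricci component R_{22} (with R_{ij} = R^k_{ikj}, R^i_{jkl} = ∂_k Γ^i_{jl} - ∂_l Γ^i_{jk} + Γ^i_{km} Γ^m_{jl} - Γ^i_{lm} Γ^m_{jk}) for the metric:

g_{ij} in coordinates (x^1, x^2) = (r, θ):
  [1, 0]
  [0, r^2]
Non-zero Christoffel symbols (Γ^k_{ij} = Γ^k_{ji}):
Γ^r_{θ θ} = -r
Γ^θ_{r θ} = 1/r
R^r_{θ r θ} = ∂_r Γ^r_{θ θ} - ∂_θ Γ^r_{θ r} + Γ^r_{r m} Γ^m_{θ θ} - Γ^r_{θ m} Γ^m_{θ r}
  = (-1) - (0) + (0) - (-1) = 0
R^θ_{θ θ θ} = 0 (a repeated index in an antisymmetric pair)
R_{θθ} = R^r_{θ r θ} + R^θ_{θ θ θ} = (0) + (0) = 0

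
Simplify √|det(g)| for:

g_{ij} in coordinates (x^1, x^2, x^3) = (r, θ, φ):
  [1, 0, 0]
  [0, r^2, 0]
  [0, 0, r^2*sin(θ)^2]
det(g) = r^4*sin(θ)^2
√|det(g)| = r^2*sin(θ) (taking 0 < θ < π so that |sin(θ)| = sin(θ))
Volume element: dV = r^2*sin(θ) dr dθ dφ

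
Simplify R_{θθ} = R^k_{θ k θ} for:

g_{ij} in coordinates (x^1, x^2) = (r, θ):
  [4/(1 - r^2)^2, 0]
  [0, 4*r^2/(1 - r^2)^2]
Non-zero Christoffel symbols (Γ^k_{ij} = Γ^k_{ji}):
Γ^r_{r r} = 2*r/(1 - r^2)
Γ^r_{θ θ} = (r^3 + r)/(r^2 - 1)
Γ^θ_{r θ} = (-r^2 - 1)/(r^3 - r)
R^r_{θ r θ} = ∂_r Γ^r_{θ θ} - ∂_θ Γ^r_{θ r} + Γ^r_{r m} Γ^m_{θ θ} - Γ^r_{θ m} Γ^m_{θ r}
  = ((r^4 - 4*r^2 - 1)/(r^2 - 1)^2) - (0) + (-2*r^2*(r^2 + 1)/(r^2 - 1)^2) - (-(r^2 + 1)^2/(r^2 - 1)^2) = -4*r^2/(r^2 - 1)^2
R^θ_{θ θ θ} = 0 (a repeated index in an antisymmetric pair)
R_{θθ} = R^r_{θ r θ} + R^θ_{θ θ θ} = (-4*r^2/(r^2 - 1)^2) + (0) = -4*r^2/(r^2 - 1)^2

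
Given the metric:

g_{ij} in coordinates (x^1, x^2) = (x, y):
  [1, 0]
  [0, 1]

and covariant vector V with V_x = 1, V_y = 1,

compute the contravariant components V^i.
Inverse metric (diagonal): g^{xx} = 1, g^{yy} = 1
V^i = g^{ij} V_j:
V^x = (1)(1) + (0)(1) = 1
V^y = (0)(1) + (1)(1) = 1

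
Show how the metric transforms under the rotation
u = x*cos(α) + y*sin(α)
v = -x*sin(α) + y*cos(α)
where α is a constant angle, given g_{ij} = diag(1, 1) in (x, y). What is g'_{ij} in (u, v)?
Invert the transformation: x = u*cos(α) - v*sin(α), y = u*sin(α) + v*cos(α)
g'_{ij} = (∂x^k/∂x'^i)(∂x^l/∂x'^j) g_{kl}; with g_{kl} = δ_{kl} this is Σ_k (∂x^k/∂x'^i)(∂x^k/∂x'^j).
Jacobian: ∂x/∂u = cos(α), ∂x/∂v = -sin(α), ∂y/∂u = sin(α), ∂y/∂v = cos(α)
g'_{uu} = (cos(α))(cos(α)) + (sin(α))(sin(α)) = 1
g'_{uv} = (cos(α))(-sin(α)) + (sin(α))(cos(α)) = 0
g'_{vv} = (-sin(α))(-sin(α)) + (cos(α))(cos(α)) = 1
g'_{ij} = diag(1, 1)
The Euclidean metric is invariant under rotations.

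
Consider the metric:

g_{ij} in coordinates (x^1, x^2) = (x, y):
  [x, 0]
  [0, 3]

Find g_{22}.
With x^1 = x, x^2 = y, g_{22} = g_{yy} is the row-2, column-2 entry of the matrix.
g_{22} = 3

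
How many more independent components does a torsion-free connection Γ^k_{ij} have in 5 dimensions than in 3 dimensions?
Independent components in n dimensions: n × n(n+1)/2 = n^2(n+1)/2.
5D: 5 × 15 = 75
3D: 3 × 6 = 18
Difference = 75 - 18 = 57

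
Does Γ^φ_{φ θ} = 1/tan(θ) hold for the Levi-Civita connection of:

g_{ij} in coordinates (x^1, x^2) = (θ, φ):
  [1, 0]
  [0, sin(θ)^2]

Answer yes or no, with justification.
Γ^φ_{φ θ} = (1/2) g^{φφ} (∂_φ g_{φθ} + ∂_θ g_{φφ} - ∂_φ g_{φθ}) = (1/2)(1/sin(θ)^2)((0) + (sin(2*θ)) - (0)) = 1/tan(θ)
This equals the proposed value 1/tan(θ).
Yes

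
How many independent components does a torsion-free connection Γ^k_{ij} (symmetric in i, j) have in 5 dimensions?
Γ^k_{ij} has n choices for the upper index and n(n+1)/2 independent symmetric lower index pairs.
Total = 5 × 5×6/2 = 5 × 15 = 75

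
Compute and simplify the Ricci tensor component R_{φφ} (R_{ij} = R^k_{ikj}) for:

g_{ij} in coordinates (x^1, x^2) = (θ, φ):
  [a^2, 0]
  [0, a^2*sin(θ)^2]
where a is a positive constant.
Non-zero Christoffel symbols (Γ^k_{ij} = Γ^k_{ji}):
Γ^θ_{φ φ} = -sin(2*θ)/2
Γ^φ_{θ φ} = 1/tan(θ)
R^θ_{φ θ φ} = ∂_θ Γ^θ_{φ φ} - ∂_φ Γ^θ_{φ θ} + Γ^θ_{θ m} Γ^m_{φ φ} - Γ^θ_{φ m} Γ^m_{φ θ}
  = (-cos(2*θ)) - (0) + (0) - (-cos(θ)^2) = sin(θ)^2
R^φ_{φ φ φ} = 0 (a repeated index in an antisymmetric pair)
R_{φφ} = R^θ_{φ θ φ} + R^φ_{φ φ φ} = (sin(θ)^2) + (0) = sin(θ)^2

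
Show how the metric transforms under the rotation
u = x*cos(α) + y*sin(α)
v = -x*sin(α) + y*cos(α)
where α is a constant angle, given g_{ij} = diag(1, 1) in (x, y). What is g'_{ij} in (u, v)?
Invert the transformation: x = u*cos(α) - v*sin(α), y = u*sin(α) + v*cos(α)
g'_{ij} = (∂x^k/∂x'^i)(∂x^l/∂x'^j) g_{kl}; with g_{kl} = δ_{kl} this is Σ_k (∂x^k/∂x'^i)(∂x^k/∂x'^j).
Jacobian: ∂x/∂u = cos(α), ∂x/∂v = -sin(α), ∂y/∂u = sin(α), ∂y/∂v = cos(α)
g'_{uu} = (cos(α))(cos(α)) + (sin(α))(sin(α)) = 1
g'_{uv} = (cos(α))(-sin(α)) + (sin(α))(cos(α)) = 0
g'_{vv} = (-sin(α))(-sin(α)) + (cos(α))(cos(α)) = 1
g'_{ij} = diag(1, 1)
The Euclidean metric is invariant under rotations.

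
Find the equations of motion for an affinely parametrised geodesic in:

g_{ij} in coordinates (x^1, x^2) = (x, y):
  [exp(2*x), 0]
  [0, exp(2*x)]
Geodesic equation: d^2x^k/dλ^2 + Γ^k_{ij} (dx^i/dλ)(dx^j/dλ) = 0.
Non-zero Christoffel symbols:
Γ^x_{x x} = 1
Γ^x_{y y} = -1
Γ^y_{x y} = 1
Substituting (the symmetric pair Γ^k_{ij}, Γ^k_{ji} combines into a factor 2):
d^2x/dλ^2 + (dx/dλ)^2 - (dy/dλ)^2 = 0
d^2y/dλ^2 + 2 (dx/dλ)(dy/dλ) = 0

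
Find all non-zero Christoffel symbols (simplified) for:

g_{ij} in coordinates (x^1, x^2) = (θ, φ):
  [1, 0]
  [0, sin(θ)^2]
Using Γ^k_{ij} = (1/2) g^{km} (∂_i g_{mj} + ∂_j g_{mi} - ∂_m g_{ij}); the metric is diagonal, so only the m = k term contributes.
Non-zero symbols (using the symmetry Γ^k_{ij} = Γ^k_{ji}):
Γ^θ_{φ φ} = (1/2) g^{θθ} (∂_φ g_{θφ} + ∂_φ g_{θφ} - ∂_θ g_{φφ}) = (1/2)(1)((0) + (0) - (sin(2*θ))) = -sin(2*θ)/2
Γ^φ_{θ φ} = (1/2) g^{φφ} (∂_θ g_{φφ} + ∂_φ g_{φθ} - ∂_φ g_{θφ}) = (1/2)(1/sin(θ)^2)((sin(2*θ)) + (0) - (0)) = 1/tan(θ)
All other Christoffel symbols are zero.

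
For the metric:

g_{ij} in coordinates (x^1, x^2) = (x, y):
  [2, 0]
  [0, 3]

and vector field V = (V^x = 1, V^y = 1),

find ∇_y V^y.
All Christoffel symbols are zero.
∇_y V^y = ∂_y V^y + Γ^y_{y j} V^j
  = (0) + (0)(1) + (0)(1)
  = 0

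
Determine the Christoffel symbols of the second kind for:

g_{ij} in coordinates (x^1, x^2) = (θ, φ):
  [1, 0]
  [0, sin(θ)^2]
Using Γ^k_{ij} = (1/2) g^{km} (∂_i g_{mj} + ∂_j g_{mi} - ∂_m g_{ij}); the metric is diagonal, so only the m = k term contributes.
Non-zero symbols (using the symmetry Γ^k_{ij} = Γ^k_{ji}):
Γ^θ_{φ φ} = (1/2) g^{θθ} (∂_φ g_{θφ} + ∂_φ g_{θφ} - ∂_θ g_{φφ}) = (1/2)(1)((0) + (0) - (sin(2*θ))) = -sin(2*θ)/2
Γ^φ_{θ φ} = (1/2) g^{φφ} (∂_θ g_{φφ} + ∂_φ g_{φθ} - ∂_φ g_{θφ}) = (1/2)(1/sin(θ)^2)((sin(2*θ)) + (0) - (0)) = 1/tan(θ)
All other Christoffel symbols are zero.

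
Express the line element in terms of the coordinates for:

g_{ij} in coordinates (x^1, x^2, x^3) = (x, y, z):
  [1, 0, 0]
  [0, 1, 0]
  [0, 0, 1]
ds^2 = g_{ij} dx^i dx^j; only the non-zero components contribute.
ds^2 = dx^2 + dy^2 + dz^2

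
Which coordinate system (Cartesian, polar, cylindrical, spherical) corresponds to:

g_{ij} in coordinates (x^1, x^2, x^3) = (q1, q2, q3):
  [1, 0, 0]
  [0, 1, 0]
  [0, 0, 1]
All components are constant and the metric is the identity, i.e. orthonormal rectilinear coordinates.
Cartesian (3D) coordinates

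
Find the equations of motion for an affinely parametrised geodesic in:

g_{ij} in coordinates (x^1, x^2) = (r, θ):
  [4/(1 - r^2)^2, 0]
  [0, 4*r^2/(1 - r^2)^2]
Geodesic equation: d^2x^k/dλ^2 + Γ^k_{ij} (dx^i/dλ)(dx^j/dλ) = 0.
Non-zero Christoffel symbols:
Γ^r_{r r} = 2*r/(1 - r^2)
Γ^r_{θ θ} = (r^3 + r)/(r^2 - 1)
Γ^θ_{r θ} = (-r^2 - 1)/(r^3 - r)
Substituting (the symmetric pair Γ^k_{ij}, Γ^k_{ji} combines into a factor 2):
d^2r/dλ^2 + (2*r/(1 - r^2)) (dr/dλ)^2 + ((r^3 + r)/(r^2 - 1)) (dθ/dλ)^2 = 0
d^2θ/dλ^2 + ((-2*r^2 - 2)/(r^3 - r)) (dr/dλ)(dθ/dλ) = 0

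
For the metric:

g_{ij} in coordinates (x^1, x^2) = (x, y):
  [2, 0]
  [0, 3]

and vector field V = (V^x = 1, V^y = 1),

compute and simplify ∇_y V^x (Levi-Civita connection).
All Christoffel symbols are zero.
∇_y V^x = ∂_y V^x + Γ^x_{y j} V^j
  = (0) + (0)(1) + (0)(1)
  = 0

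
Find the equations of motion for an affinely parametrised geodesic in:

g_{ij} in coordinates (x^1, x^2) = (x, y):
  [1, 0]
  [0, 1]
Geodesic equation: d^2x^k/dλ^2 + Γ^k_{ij} (dx^i/dλ)(dx^j/dλ) = 0.
All Christoffel symbols vanish, so the geodesics are straight lines:
d^2x/dλ^2 = 0
d^2y/dλ^2 = 0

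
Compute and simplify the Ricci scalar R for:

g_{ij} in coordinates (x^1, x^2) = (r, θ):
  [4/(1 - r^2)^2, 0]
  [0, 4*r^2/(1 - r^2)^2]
Non-zero Christoffel symbols (Γ^k_{ij} = Γ^k_{ji}):
Γ^r_{r r} = 2*r/(1 - r^2)
Γ^r_{θ θ} = (r^3 + r)/(r^2 - 1)
Γ^θ_{r θ} = (-r^2 - 1)/(r^3 - r)
Ricci tensor (R_{ij} = R^k_{ikj}): R_{rr} = -4/(r^2 - 1)^2, R_{rθ} = 0, R_{θθ} = -4*r^2/(r^2 - 1)^2
Inverse metric: g^{rr} = (1 - r^2)^2/4, g^{θθ} = (1 - r^2)^2/(4*r^2)
R = g^{ij} R_{ij} = ((1 - r^2)^2/4)(-4/(r^2 - 1)^2) + ((1 - r^2)^2/(4*r^2))(-4*r^2/(r^2 - 1)^2) = -2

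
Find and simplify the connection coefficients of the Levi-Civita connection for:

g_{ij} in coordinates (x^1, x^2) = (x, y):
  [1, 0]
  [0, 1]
Using Γ^k_{ij} = (1/2) g^{km} (∂_i g_{mj} + ∂_j g_{mi} - ∂_m g_{ij}); the metric is diagonal, so only the m = k term contributes.
Every metric component is constant, so all ∂_m g_{ij} = 0 and every Christoffel symbol vanishes.
All Christoffel symbols are zero.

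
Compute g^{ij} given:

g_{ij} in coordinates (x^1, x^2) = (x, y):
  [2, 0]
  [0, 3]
The metric is diagonal, so g^{ij} is diagonal with entries 1/g_{ii}: diag(1/2, 1/3).
g^{ij}:
  [1/2, 0]
  [0, 1/3]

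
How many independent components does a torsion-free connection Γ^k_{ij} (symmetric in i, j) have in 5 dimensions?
Γ^k_{ij} has n choices for the upper index and n(n+1)/2 independent symmetric lower index pairs.
Total = 5 × 5×6/2 = 5 × 15 = 75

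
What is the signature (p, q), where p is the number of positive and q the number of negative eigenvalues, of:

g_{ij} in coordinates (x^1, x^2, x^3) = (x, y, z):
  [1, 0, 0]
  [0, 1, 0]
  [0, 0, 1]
The metric is diagonal, so its eigenvalues are the diagonal entries: 1, 1, 1 (at a generic point, where coordinate-dependent entries are positive).
3 positive, 0 negative.
(3, 0) - Riemannian (positive definite)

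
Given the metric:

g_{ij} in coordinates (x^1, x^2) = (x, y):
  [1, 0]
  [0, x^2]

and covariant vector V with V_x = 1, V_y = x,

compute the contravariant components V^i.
Inverse metric (diagonal): g^{xx} = 1, g^{yy} = 1/x^2
V^i = g^{ij} V_j:
V^x = (1)(1) + (0)(x) = 1
V^y = (0)(1) + (1/x^2)(x) = 1/x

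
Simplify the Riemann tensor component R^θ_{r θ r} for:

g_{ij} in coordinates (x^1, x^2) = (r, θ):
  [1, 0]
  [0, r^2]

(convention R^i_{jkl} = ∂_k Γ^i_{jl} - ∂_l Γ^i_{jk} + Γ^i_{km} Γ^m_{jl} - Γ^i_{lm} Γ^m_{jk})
Non-zero Christoffel symbols (Γ^k_{ij} = Γ^k_{ji}):
Γ^r_{θ θ} = -r
Γ^θ_{r θ} = 1/r
R^θ_{r θ r} = ∂_θ Γ^θ_{r r} - ∂_r Γ^θ_{r θ} + Γ^θ_{θ m} Γ^m_{r r} - Γ^θ_{r m} Γ^m_{r θ}
  = (0) - (-1/r^2) + (0) - (1/r^2) = 0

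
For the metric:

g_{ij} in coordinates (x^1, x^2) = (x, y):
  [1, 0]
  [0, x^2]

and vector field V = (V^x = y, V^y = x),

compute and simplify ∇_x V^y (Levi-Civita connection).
Non-zero Christoffel symbols:
Γ^x_{y y} = -x
Γ^y_{x y} = 1/x
∇_x V^y = ∂_x V^y + Γ^y_{x j} V^j
  = (1) + (0)(y) + (1/x)(x)
  = 2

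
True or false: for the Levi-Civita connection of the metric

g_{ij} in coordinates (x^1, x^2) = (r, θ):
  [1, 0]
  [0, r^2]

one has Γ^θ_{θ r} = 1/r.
Γ^θ_{θ r} = (1/2) g^{θθ} (∂_θ g_{θr} + ∂_r g_{θθ} - ∂_θ g_{θr}) = (1/2)(1/r^2)((0) + (2*r) - (0)) = 1/r
This equals the proposed value 1/r.
True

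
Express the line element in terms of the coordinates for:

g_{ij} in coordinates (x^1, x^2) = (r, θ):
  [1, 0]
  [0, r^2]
ds^2 = g_{ij} dx^i dx^j; only the non-zero components contribute.
ds^2 = dr^2 + r^2 dθ^2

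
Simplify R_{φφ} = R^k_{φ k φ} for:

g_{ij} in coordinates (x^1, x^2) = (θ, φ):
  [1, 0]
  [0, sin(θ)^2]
Non-zero Christoffel symbols (Γ^k_{ij} = Γ^k_{ji}):
Γ^θ_{φ φ} = -sin(2*θ)/2
Γ^φ_{θ φ} = 1/tan(θ)
R^θ_{φ θ φ} = ∂_θ Γ^θ_{φ φ} - ∂_φ Γ^θ_{φ θ} + Γ^θ_{θ m} Γ^m_{φ φ} - Γ^θ_{φ m} Γ^m_{φ θ}
  = (-cos(2*θ)) - (0) + (0) - (-cos(θ)^2) = sin(θ)^2
R^φ_{φ φ φ} = 0 (a repeated index in an antisymmetric pair)
R_{φφ} = R^θ_{φ θ φ} + R^φ_{φ φ φ} = (sin(θ)^2) + (0) = sin(θ)^2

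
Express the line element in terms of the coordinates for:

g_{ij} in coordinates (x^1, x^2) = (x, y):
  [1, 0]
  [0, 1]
ds^2 = g_{ij} dx^i dx^j; only the non-zero components contribute.
ds^2 = dx^2 + dy^2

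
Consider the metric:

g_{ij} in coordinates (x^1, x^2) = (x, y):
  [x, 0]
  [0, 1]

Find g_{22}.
With x^1 = x, x^2 = y, g_{22} = g_{yy} is the row-2, column-2 entry of the matrix.
g_{22} = 1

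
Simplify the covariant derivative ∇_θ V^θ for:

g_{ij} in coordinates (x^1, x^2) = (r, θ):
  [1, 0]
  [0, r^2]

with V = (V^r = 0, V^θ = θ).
Non-zero Christoffel symbols:
Γ^r_{θ θ} = -r
Γ^θ_{r θ} = 1/r
∇_θ V^θ = ∂_θ V^θ + Γ^θ_{θ j} V^j
  = (1) + (1/r)(0) + (0)(θ)
  = 1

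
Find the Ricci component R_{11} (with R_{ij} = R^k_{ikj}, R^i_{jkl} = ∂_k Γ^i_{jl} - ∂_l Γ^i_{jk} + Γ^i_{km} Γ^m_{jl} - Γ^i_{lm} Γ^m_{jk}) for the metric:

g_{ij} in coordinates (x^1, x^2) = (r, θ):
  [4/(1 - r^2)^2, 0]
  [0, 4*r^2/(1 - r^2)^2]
Non-zero Christoffel symbols (Γ^k_{ij} = Γ^k_{ji}):
Γ^r_{r r} = 2*r/(1 - r^2)
Γ^r_{θ θ} = (r^3 + r)/(r^2 - 1)
Γ^θ_{r θ} = (-r^2 - 1)/(r^3 - r)
R^r_{r r r} = 0 (a repeated index in an antisymmetric pair)
R^θ_{r θ r} = ∂_θ Γ^θ_{r r} - ∂_r Γ^θ_{r θ} + Γ^θ_{θ m} Γ^m_{r r} - Γ^θ_{r m} Γ^m_{r θ}
  = (0) - ((r^4 + 4*r^2 - 1)/(r^3 - r)^2) + (2*(r^2 + 1)/(r^2 - 1)^2) - ((r^2 + 1)^2/(r^3 - r)^2) = -4/(r^2 - 1)^2
R_{rr} = R^r_{r r r} + R^θ_{r θ r} = (0) + (-4/(r^2 - 1)^2) = -4/(r^2 - 1)^2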